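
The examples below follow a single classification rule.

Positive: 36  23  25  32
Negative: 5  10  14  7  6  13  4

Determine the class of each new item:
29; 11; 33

Positive, Negative, Positive

One predicate separates the groups cleanly: at least 23.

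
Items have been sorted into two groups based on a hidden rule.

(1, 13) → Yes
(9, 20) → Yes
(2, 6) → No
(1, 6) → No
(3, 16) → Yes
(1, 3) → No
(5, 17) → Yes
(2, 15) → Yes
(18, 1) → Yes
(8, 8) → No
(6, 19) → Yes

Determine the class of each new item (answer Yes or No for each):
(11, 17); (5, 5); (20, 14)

Yes, No, Yes

The common property of the 'Yes' items is: max ≥ 9. No 'No' item has it.
Yes: (11, 17), since max 17. No: (5, 5), since max 5. Yes: (20, 14), since max 20.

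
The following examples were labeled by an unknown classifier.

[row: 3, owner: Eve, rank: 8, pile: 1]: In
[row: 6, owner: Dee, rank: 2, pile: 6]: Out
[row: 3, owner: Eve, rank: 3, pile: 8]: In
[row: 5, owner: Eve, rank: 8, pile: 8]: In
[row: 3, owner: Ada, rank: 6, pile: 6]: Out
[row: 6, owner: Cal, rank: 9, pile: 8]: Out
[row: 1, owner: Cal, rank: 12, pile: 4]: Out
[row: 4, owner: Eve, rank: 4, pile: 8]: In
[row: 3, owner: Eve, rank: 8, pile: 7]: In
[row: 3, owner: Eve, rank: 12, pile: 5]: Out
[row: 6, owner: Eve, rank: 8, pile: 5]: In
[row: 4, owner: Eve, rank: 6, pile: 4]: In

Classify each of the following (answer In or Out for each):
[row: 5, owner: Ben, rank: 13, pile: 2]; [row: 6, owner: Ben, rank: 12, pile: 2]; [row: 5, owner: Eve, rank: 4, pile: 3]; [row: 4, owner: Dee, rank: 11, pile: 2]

Out, Out, In, Out

The common property of the 'In' items is: owner is Eve AND rank ≤ 8. No 'Out' item has it.
[row: 5, owner: Ben, rank: 13, pile: 2] → owner is Ben, rank = 13 → Out. [row: 6, owner: Ben, rank: 12, pile: 2] → owner is Ben, rank = 12 → Out. [row: 5, owner: Eve, rank: 4, pile: 3] → owner is Eve, rank = 4 → In. [row: 4, owner: Dee, rank: 11, pile: 2] → owner is Dee, rank = 11 → Out.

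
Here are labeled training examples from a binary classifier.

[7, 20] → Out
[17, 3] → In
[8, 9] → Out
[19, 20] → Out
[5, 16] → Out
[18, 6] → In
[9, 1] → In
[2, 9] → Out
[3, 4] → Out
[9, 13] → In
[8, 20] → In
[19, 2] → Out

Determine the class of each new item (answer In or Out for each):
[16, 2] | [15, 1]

In, In

The classifier is using: sum is even.
[16, 2]: 16+2 = 18, fits → In. [15, 1]: 15+1 = 16, fits → In.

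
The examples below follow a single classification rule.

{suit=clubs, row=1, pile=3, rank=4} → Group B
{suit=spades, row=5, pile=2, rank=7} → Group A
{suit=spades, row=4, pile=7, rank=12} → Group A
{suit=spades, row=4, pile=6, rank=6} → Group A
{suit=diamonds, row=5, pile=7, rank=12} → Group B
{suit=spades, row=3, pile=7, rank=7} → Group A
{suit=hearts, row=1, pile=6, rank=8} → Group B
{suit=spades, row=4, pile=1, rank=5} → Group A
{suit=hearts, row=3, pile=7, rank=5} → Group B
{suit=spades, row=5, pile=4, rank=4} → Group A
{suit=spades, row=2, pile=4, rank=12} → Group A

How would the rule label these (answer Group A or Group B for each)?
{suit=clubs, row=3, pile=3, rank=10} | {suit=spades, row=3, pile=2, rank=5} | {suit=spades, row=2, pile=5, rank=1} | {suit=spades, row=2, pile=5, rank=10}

Group B, Group A, Group A, Group A

One predicate separates the groups cleanly: suit is spades.
{suit=clubs, row=3, pile=3, rank=10} — suit is clubs, hence Group B. {suit=spades, row=3, pile=2, rank=5} — suit is spades, hence Group A. {suit=spades, row=2, pile=5, rank=1} — suit is spades, hence Group A. {suit=spades, row=2, pile=5, rank=10} — suit is spades, hence Group A.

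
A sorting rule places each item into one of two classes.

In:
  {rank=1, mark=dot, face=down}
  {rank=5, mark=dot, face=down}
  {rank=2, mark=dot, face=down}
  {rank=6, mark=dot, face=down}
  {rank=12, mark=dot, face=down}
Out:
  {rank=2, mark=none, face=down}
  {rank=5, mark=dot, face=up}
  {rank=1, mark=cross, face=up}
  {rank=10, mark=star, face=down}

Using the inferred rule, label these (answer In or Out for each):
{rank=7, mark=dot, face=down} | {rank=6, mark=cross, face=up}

Every 'In' example satisfies: mark is dot AND face is down. None of the 'Out' examples do.

In, Out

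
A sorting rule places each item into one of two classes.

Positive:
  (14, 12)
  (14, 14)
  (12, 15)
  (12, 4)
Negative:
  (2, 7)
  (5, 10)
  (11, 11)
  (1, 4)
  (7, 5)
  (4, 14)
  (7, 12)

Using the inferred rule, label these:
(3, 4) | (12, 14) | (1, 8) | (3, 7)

Negative, Positive, Negative, Negative

Every 'Positive' example satisfies: first ≥ 12. None of the 'Negative' examples do.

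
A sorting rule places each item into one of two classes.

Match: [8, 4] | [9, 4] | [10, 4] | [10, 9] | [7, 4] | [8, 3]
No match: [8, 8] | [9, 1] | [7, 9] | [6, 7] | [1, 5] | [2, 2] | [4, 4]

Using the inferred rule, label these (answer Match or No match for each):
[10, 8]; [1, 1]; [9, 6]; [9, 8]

Match, No match, Match, Match

The common property of the 'Match' items is: first > second AND sum ≥ 11. No 'No match' item has it.
[10, 8]: 10 > 8, 10+8 = 18, matches → Match. [1, 1]: 1 = 1, 1+1 = 2, lacks this property → No match. [9, 6]: 9 > 6, 9+6 = 15, matches → Match. [9, 8]: 9 > 8, 9+8 = 17, matches → Match.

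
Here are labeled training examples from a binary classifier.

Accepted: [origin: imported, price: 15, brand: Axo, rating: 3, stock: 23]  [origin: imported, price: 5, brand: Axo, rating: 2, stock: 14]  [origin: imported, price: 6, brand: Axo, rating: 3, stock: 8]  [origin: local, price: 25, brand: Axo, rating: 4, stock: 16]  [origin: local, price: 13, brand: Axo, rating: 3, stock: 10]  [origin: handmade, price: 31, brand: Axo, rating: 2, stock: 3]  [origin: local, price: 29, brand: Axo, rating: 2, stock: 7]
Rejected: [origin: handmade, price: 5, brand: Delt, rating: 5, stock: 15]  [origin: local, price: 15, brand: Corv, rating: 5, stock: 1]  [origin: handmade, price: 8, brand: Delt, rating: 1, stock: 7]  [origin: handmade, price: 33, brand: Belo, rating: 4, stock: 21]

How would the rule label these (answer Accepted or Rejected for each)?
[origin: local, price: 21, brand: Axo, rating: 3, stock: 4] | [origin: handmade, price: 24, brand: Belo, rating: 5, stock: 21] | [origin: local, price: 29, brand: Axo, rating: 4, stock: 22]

Comparing the two groups points to one rule — brand is Axo.
[origin: local, price: 21, brand: Axo, rating: 3, stock: 4]: brand is Axo — satisfies this, so Accepted. [origin: handmade, price: 24, brand: Belo, rating: 5, stock: 21]: brand is Belo — does not satisfy this, so Rejected. [origin: local, price: 29, brand: Axo, rating: 4, stock: 22]: brand is Axo — satisfies this, so Accepted.

Accepted, Rejected, Accepted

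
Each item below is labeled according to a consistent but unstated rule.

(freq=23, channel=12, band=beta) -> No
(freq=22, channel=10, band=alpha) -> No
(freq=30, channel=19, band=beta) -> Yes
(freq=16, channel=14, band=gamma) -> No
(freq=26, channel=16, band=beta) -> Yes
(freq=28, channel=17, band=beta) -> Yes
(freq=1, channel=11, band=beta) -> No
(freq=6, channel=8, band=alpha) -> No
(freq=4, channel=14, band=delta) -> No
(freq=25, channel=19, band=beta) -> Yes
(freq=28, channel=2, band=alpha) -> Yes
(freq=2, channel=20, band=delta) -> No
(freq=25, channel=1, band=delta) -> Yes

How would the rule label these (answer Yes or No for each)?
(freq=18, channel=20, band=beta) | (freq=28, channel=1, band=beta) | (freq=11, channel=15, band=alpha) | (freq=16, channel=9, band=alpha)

No, Yes, No, No

The classifier is using: freq ≥ 25.
(freq=18, channel=20, band=beta): freq = 18 — does not fit, so No.
(freq=28, channel=1, band=beta): freq = 28 — qualifies, so Yes.
(freq=11, channel=15, band=alpha): freq = 11 — does not fit, so No.
(freq=16, channel=9, band=alpha): freq = 16 — does not fit, so No.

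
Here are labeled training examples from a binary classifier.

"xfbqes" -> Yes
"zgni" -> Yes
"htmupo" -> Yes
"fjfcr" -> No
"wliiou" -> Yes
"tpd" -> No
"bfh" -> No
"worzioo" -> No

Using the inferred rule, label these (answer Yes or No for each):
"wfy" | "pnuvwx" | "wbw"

The rule appears to be: even length.

No, Yes, No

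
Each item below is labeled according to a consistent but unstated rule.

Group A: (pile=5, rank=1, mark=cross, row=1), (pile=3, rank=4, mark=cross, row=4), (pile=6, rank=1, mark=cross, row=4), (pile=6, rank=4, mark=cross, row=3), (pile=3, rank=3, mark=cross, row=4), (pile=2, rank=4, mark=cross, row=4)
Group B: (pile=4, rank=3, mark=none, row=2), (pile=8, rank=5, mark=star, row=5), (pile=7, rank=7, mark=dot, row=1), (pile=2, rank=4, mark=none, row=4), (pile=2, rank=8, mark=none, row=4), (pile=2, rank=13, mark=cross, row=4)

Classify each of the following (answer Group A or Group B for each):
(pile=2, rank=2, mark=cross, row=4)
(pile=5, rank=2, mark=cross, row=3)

'Group A' ⟺ mark is cross AND rank ≤ 4.
(pile=2, rank=2, mark=cross, row=4) — mark is cross, rank = 2, hence Group A. (pile=5, rank=2, mark=cross, row=3) — mark is cross, rank = 2, hence Group A.

Group A, Group A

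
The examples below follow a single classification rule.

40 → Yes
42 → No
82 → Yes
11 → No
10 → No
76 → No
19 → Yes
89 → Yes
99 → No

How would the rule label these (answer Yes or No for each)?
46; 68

No, Yes

Looking at the examples, the only property every 'Yes' case has and every 'No' case lacks is: ≡ 5 (mod 7).
No: 46, since 46 mod 7 = 4.
Yes: 68, since 68 mod 7 = 5.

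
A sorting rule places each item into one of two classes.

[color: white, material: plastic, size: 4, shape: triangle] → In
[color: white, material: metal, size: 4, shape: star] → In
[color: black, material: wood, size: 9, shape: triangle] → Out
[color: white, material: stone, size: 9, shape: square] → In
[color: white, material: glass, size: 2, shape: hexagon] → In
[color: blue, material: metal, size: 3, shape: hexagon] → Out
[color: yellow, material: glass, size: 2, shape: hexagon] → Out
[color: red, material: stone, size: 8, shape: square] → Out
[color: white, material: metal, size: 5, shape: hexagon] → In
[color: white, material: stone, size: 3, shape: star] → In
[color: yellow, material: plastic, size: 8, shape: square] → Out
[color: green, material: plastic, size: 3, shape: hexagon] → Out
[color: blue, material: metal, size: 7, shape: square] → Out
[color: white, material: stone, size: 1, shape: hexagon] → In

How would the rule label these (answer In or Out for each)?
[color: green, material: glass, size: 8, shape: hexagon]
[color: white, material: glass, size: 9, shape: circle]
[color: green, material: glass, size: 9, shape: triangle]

Out, In, Out

The pattern is that an item is 'In' exactly when: color is white.
[color: green, material: glass, size: 8, shape: hexagon]: color is green — fails this test, so Out.
[color: white, material: glass, size: 9, shape: circle]: color is white — matches, so In.
[color: green, material: glass, size: 9, shape: triangle]: color is green — fails this test, so Out.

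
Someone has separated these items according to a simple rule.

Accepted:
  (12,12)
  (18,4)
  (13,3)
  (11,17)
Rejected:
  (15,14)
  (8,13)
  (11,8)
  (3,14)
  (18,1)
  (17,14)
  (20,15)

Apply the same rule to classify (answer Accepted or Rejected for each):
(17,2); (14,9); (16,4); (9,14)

Rejected, Rejected, Accepted, Rejected

The simplest hypothesis consistent with all the labels is: sum is even.
(17,2): Rejected (17+2 = 19).
(14,9): Rejected (14+9 = 23).
(16,4): Accepted (16+4 = 20).
(9,14): Rejected (9+14 = 23).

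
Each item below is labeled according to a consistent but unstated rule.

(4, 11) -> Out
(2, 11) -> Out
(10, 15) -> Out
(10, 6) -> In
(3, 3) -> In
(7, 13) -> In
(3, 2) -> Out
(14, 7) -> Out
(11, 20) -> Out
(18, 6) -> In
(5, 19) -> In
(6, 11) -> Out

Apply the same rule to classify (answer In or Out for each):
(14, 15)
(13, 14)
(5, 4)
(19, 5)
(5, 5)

Out, Out, Out, In, In

The simplest hypothesis consistent with all the labels is: sum is even.
(14, 15) → 14+15 = 29 → Out.
(13, 14) → 13+14 = 27 → Out.
(5, 4) → 5+4 = 9 → Out.
(19, 5) → 19+5 = 24 → In.
(5, 5) → 5+5 = 10 → In.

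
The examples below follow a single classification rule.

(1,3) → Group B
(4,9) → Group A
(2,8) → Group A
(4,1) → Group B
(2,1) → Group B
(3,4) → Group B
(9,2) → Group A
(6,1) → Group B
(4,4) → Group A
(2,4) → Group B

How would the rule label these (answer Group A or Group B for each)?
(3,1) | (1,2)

Group B, Group B

All 'Group A' examples share one property — sum ≥ 8 — and every 'Group B' example lacks it.
(3,1) → 3+1 = 4 → Group B. (1,2) → 1+2 = 3 → Group B.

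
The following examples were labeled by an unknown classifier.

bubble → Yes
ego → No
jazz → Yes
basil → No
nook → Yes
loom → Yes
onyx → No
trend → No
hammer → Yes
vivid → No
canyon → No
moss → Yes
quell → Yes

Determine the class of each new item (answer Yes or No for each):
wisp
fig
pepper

No, No, Yes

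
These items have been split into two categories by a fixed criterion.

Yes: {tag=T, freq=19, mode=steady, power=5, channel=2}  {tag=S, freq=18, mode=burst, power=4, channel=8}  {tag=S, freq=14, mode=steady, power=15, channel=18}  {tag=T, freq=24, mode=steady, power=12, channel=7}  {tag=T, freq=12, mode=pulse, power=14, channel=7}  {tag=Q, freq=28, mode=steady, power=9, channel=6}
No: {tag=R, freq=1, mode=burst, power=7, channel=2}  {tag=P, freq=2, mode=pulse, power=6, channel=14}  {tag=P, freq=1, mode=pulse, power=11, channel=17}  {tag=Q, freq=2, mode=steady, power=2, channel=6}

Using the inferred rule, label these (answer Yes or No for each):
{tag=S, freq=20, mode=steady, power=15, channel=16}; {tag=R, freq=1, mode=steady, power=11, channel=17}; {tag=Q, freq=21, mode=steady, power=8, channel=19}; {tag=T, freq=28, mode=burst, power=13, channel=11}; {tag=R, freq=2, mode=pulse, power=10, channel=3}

Yes, No, Yes, Yes, No

'Yes' ⟺ freq ≥ 12.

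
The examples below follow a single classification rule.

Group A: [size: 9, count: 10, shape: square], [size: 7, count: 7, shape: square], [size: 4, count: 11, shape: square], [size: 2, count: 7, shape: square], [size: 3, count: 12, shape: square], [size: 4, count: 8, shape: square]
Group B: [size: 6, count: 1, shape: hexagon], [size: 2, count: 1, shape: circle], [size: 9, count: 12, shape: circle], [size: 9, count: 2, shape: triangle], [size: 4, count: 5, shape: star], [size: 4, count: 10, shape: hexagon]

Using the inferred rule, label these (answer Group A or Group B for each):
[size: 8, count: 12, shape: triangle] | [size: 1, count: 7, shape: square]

Group B, Group A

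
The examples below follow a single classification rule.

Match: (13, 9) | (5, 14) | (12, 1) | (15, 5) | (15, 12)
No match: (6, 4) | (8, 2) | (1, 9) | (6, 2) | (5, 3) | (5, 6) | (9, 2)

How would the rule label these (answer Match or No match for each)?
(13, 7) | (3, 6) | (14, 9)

Match, No match, Match

Every 'Match' example satisfies: sum ≥ 13. None of the 'No match' examples do.
(13, 7) → 13+7 = 20 → Match.
(3, 6) → 3+6 = 9 → No match.
(14, 9) → 14+9 = 23 → Match.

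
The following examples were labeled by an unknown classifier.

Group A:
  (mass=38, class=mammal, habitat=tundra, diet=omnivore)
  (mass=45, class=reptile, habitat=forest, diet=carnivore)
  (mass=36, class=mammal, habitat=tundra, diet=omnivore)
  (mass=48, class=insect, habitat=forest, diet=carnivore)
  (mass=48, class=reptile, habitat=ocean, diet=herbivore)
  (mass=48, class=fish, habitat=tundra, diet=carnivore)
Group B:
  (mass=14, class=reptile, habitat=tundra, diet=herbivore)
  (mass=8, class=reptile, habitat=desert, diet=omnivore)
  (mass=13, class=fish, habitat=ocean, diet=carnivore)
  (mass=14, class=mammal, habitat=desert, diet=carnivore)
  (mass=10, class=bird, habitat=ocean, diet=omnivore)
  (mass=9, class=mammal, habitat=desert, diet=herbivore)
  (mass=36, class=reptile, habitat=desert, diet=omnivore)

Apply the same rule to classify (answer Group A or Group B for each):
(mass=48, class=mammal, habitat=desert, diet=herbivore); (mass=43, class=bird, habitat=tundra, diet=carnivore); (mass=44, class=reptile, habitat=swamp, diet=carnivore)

A rule that fits every label: habitat is not desert AND mass ≥ 36 — true of each 'Group A' example, false of each 'Group B' one.
(mass=48, class=mammal, habitat=desert, diet=herbivore) → habitat is desert, mass = 48 → Group B. (mass=43, class=bird, habitat=tundra, diet=carnivore) → habitat is tundra, mass = 43 → Group A. (mass=44, class=reptile, habitat=swamp, diet=carnivore) → habitat is swamp, mass = 44 → Group A.

Group B, Group A, Group A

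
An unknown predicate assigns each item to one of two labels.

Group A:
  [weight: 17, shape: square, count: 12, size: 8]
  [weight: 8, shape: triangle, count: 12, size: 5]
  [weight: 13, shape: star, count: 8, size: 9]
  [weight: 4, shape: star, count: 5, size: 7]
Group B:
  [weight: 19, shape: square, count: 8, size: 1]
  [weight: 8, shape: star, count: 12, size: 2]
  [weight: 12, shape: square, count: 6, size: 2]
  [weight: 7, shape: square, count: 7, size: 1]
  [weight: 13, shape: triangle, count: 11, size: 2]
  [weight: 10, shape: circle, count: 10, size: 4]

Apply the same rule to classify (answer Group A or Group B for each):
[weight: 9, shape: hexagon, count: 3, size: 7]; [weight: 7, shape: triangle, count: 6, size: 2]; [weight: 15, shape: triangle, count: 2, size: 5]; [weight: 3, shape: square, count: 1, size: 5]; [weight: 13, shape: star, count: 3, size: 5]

Rule: size ≥ 5. This holds for each 'Group A' example and fails for each 'Group B' one.
[weight: 9, shape: hexagon, count: 3, size: 7] → size = 7 → Group A.
[weight: 7, shape: triangle, count: 6, size: 2] → size = 2 → Group B.
[weight: 15, shape: triangle, count: 2, size: 5] → size = 5 → Group A.
[weight: 3, shape: square, count: 1, size: 5] → size = 5 → Group A.
[weight: 13, shape: star, count: 3, size: 5] → size = 5 → Group A.

Group A, Group B, Group A, Group A, Group A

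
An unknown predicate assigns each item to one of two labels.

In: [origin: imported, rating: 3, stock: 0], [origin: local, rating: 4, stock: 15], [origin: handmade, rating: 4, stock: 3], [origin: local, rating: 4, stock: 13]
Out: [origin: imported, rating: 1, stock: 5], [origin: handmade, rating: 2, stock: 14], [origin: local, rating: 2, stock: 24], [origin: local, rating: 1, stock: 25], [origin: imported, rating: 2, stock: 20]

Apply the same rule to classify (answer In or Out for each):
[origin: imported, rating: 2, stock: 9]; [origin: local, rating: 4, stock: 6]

Out, In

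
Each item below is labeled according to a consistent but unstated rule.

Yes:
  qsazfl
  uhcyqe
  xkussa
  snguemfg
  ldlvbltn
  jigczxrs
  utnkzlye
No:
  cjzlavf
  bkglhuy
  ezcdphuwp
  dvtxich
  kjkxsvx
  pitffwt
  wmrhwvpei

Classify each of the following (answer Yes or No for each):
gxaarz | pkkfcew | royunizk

Yes, No, Yes

'Yes' ⟺ even length.
Yes: gxaarz, since length 6. No: pkkfcew, since length 7. Yes: royunizk, since length 8.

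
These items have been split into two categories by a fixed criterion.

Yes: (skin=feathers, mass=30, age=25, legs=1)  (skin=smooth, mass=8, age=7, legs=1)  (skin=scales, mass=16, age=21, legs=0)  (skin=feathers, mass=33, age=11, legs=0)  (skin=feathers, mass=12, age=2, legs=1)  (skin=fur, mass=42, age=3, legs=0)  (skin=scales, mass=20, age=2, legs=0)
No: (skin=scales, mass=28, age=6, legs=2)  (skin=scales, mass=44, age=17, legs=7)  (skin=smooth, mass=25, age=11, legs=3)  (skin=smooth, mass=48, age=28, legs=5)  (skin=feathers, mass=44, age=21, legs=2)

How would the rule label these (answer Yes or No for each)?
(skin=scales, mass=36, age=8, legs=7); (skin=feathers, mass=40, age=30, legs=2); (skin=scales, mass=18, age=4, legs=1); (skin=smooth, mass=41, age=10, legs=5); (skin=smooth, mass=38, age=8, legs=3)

No, No, Yes, No, No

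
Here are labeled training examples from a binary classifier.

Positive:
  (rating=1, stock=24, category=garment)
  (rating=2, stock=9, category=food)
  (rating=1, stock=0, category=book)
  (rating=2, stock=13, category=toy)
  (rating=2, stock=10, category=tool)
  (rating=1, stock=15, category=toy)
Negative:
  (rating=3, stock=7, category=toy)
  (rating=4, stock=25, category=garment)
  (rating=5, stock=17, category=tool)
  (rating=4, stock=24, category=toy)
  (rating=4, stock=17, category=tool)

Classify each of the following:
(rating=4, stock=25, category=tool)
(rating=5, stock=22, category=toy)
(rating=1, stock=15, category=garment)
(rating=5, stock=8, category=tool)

Negative, Negative, Positive, Negative

All 'Positive' examples share one property — rating ≤ 2 — and every 'Negative' example lacks it.
Negative: (rating=4, stock=25, category=tool), since rating = 4.
Negative: (rating=5, stock=22, category=toy), since rating = 5.
Positive: (rating=1, stock=15, category=garment), since rating = 1.
Negative: (rating=5, stock=8, category=tool), since rating = 5.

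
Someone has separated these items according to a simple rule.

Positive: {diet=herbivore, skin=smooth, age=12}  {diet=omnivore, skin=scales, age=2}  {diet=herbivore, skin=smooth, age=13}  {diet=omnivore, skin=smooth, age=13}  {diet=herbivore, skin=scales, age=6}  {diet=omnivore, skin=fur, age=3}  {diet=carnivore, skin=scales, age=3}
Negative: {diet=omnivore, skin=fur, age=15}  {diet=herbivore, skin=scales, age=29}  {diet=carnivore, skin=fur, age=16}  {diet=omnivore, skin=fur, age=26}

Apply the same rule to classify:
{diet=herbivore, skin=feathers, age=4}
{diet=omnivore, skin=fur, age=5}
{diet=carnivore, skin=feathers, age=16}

The distinguishing property — age ≤ 13 — holds for all the 'Positive' cases and none of the 'Negative' cases.
Positive: {diet=herbivore, skin=feathers, age=4}, since age = 4.
Positive: {diet=omnivore, skin=fur, age=5}, since age = 5.
Negative: {diet=carnivore, skin=feathers, age=16}, since age = 16.

Positive, Positive, Negative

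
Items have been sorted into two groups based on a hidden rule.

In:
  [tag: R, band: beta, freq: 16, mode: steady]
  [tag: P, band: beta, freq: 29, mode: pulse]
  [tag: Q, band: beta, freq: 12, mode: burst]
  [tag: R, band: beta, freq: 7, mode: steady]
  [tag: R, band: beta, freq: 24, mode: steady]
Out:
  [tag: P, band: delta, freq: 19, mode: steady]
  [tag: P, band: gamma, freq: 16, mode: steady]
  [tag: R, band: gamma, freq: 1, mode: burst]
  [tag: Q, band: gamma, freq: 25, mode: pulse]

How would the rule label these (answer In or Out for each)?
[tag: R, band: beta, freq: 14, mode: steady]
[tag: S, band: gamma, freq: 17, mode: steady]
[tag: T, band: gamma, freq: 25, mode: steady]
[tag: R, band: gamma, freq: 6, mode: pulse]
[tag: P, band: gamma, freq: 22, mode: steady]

'In' ⟺ band is beta.
[tag: R, band: beta, freq: 14, mode: steady]: band is beta — meets the rule, so In. [tag: S, band: gamma, freq: 17, mode: steady]: band is gamma — does not fit, so Out. [tag: T, band: gamma, freq: 25, mode: steady]: band is gamma — does not fit, so Out. [tag: R, band: gamma, freq: 6, mode: pulse]: band is gamma — does not fit, so Out. [tag: P, band: gamma, freq: 22, mode: steady]: band is gamma — does not fit, so Out.

In, Out, Out, Out, Out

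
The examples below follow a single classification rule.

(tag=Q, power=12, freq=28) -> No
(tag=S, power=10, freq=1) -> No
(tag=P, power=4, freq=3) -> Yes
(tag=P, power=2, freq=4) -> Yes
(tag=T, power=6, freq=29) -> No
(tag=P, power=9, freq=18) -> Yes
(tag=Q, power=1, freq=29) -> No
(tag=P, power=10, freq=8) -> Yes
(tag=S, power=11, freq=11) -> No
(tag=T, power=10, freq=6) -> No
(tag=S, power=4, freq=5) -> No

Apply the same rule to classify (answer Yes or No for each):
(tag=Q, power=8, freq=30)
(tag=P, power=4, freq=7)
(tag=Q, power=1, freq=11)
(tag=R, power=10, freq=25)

One predicate separates the groups cleanly: tag is P.
(tag=Q, power=8, freq=30): No (tag is Q). (tag=P, power=4, freq=7): Yes (tag is P). (tag=Q, power=1, freq=11): No (tag is Q). (tag=R, power=10, freq=25): No (tag is R).

No, Yes, No, No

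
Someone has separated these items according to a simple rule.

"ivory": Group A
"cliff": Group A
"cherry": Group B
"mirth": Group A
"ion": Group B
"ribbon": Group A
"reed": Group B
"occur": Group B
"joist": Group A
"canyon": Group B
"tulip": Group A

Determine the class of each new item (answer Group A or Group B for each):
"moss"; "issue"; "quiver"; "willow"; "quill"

All 'Group A' examples share one property — length ≥ 4 AND contains 'i' — and every 'Group B' example lacks it.
"moss": length 4, no 'i' — doesn't match, so Group B. "issue": length 5, has 'i' — fits, so Group A. "quiver": length 6, has 'i' — fits, so Group A. "willow": length 6, has 'i' — fits, so Group A. "quill": length 5, has 'i' — fits, so Group A.

Group B, Group A, Group A, Group A, Group A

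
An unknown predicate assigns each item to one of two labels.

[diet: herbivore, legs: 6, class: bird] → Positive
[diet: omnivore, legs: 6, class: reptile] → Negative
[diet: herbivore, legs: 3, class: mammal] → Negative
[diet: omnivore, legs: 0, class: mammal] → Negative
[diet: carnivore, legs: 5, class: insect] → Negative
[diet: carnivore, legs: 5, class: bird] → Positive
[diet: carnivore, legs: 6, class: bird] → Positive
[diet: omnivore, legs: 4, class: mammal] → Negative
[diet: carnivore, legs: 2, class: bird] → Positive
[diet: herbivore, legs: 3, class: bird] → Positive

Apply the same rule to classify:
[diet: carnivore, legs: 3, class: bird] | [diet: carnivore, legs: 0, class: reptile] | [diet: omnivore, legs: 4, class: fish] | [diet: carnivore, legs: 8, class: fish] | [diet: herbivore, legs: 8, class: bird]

Positive, Negative, Negative, Negative, Positive

Comparing the two groups points to one rule — class is bird.
[diet: carnivore, legs: 3, class: bird]: Positive (class is bird). [diet: carnivore, legs: 0, class: reptile]: Negative (class is reptile). [diet: omnivore, legs: 4, class: fish]: Negative (class is fish). [diet: carnivore, legs: 8, class: fish]: Negative (class is fish). [diet: herbivore, legs: 8, class: bird]: Positive (class is bird).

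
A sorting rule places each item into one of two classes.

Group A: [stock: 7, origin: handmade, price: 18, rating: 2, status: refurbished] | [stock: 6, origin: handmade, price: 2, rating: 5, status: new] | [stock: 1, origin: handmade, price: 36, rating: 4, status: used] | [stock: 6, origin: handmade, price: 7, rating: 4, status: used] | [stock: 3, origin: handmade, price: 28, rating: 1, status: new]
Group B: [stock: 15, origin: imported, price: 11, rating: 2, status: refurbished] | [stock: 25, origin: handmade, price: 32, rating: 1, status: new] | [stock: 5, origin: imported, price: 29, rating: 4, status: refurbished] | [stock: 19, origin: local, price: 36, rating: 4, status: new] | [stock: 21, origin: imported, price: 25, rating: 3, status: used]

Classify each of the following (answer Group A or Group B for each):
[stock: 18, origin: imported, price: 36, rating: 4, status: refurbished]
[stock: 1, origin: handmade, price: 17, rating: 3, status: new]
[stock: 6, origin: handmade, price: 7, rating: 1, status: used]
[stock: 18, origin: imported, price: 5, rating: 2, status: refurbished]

The common property of the 'Group A' items is: origin is handmade AND stock ≤ 7. No 'Group B' item has it.

Group B, Group A, Group A, Group B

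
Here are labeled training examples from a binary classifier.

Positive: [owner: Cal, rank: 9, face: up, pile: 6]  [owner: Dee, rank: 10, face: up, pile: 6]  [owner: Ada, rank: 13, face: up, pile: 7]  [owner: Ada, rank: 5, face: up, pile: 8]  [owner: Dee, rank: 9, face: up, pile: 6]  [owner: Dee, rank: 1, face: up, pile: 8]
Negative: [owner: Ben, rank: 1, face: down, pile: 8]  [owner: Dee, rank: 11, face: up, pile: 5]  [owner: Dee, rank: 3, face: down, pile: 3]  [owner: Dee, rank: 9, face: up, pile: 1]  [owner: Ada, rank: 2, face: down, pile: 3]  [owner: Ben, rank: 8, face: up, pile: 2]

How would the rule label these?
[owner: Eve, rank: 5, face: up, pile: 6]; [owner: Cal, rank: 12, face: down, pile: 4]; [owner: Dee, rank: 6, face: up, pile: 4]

The common property of the 'Positive' items is: face is up AND pile ≥ 6. No 'Negative' item has it.
[owner: Eve, rank: 5, face: up, pile: 6] — face is up, pile = 6, hence Positive. [owner: Cal, rank: 12, face: down, pile: 4] — face is down, pile = 4, hence Negative. [owner: Dee, rank: 6, face: up, pile: 4] — face is up, pile = 4, hence Negative.

Positive, Negative, Negative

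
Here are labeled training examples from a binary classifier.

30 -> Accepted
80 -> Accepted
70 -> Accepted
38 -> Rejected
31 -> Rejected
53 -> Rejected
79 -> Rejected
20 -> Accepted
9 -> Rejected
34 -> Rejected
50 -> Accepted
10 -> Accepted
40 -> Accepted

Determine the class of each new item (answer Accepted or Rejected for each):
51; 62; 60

Rejected, Rejected, Accepted

Every 'Accepted' example satisfies: multiple of 5. None of the 'Rejected' examples do.
Rejected: 51, since 51 = 5·10 + 1. Rejected: 62, since 62 = 5·12 + 2. Accepted: 60, since 60 = 5·12.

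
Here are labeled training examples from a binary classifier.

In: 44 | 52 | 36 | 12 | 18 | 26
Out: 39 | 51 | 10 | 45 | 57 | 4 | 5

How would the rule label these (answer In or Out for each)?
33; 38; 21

Every 'In' example satisfies: even AND at least 12. None of the 'Out' examples do.

Out, In, Out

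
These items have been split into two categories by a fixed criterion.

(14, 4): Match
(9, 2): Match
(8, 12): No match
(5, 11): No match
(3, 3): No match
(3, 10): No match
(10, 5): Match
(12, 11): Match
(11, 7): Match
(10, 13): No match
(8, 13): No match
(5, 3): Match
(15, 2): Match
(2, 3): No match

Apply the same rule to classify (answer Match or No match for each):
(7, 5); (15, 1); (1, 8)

Match, Match, No match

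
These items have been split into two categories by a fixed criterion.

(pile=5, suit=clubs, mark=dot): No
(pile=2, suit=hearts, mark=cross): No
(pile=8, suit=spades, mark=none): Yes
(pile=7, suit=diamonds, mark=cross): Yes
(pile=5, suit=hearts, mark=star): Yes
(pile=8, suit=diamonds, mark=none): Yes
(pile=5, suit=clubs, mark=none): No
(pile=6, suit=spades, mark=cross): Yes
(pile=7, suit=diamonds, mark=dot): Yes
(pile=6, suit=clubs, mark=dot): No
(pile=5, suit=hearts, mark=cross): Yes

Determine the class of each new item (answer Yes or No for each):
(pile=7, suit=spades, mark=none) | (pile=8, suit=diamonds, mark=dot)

Yes, Yes

Rule: suit is not clubs AND pile ≥ 5. This holds for each 'Yes' example and fails for each 'No' one.
Yes: (pile=7, suit=spades, mark=none), since suit is spades, pile = 7. Yes: (pile=8, suit=diamonds, mark=dot), since suit is diamonds, pile = 8.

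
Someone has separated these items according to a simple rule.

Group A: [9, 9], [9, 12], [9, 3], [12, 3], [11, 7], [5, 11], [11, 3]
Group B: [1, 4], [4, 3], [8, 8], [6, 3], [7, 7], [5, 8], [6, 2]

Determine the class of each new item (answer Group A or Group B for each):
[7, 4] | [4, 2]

Rule: max ≥ 9. This holds for each 'Group A' example and fails for each 'Group B' one.
[7, 4]: max 7, does not pass → Group B. [4, 2]: max 4, does not pass → Group B.

Group B, Group B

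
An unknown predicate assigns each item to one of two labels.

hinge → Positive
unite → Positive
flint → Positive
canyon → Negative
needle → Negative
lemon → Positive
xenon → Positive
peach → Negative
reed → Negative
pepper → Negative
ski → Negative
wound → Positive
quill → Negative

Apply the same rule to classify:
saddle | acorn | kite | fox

All 'Positive' examples share one property — odd length AND contains 'n' — and every 'Negative' example lacks it.
saddle: length 6, no 'n' — doesn't qualify, so Negative.
acorn: length 5, has 'n' — satisfies this, so Positive.
kite: length 4, no 'n' — doesn't qualify, so Negative.
fox: length 3, no 'n' — doesn't qualify, so Negative.

Negative, Positive, Negative, Negative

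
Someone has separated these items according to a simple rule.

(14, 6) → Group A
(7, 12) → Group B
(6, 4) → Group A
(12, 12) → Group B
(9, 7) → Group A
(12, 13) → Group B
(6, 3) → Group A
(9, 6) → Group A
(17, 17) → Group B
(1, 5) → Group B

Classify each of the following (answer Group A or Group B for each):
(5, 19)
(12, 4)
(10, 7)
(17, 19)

'Group A' ⟺ first > second.
(5, 19): 5 < 19 — lacks this property, so Group B. (12, 4): 12 > 4 — checks out, so Group A. (10, 7): 10 > 7 — checks out, so Group A. (17, 19): 17 < 19 — lacks this property, so Group B.

Group B, Group A, Group A, Group B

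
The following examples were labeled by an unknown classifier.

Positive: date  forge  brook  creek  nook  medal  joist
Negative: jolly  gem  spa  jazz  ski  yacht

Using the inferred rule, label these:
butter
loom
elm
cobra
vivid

Positive, Positive, Negative, Positive, Positive

'Positive' ⟺ has ≥ 2 vowels.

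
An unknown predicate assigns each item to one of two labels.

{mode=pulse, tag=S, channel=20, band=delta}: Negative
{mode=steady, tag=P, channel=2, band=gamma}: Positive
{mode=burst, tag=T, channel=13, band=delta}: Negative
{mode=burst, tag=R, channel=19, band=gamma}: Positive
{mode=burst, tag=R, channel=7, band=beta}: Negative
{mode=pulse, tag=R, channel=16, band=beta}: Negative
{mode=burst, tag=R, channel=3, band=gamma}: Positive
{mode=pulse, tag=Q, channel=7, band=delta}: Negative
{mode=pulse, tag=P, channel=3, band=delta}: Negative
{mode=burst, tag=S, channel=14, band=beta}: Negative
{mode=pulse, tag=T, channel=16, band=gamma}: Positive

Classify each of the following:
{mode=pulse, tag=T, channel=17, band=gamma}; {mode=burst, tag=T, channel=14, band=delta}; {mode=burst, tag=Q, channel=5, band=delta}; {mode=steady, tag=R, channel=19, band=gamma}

The common property of the 'Positive' items is: band is gamma. No 'Negative' item has it.

Positive, Negative, Negative, Positive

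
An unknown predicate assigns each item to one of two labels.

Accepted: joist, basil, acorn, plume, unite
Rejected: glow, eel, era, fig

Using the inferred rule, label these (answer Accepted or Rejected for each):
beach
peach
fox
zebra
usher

Accepted, Accepted, Rejected, Accepted, Accepted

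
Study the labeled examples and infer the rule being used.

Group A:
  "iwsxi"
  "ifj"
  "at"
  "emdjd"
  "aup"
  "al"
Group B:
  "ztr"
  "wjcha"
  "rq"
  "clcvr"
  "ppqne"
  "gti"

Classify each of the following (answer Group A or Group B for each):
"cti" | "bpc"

Group B, Group B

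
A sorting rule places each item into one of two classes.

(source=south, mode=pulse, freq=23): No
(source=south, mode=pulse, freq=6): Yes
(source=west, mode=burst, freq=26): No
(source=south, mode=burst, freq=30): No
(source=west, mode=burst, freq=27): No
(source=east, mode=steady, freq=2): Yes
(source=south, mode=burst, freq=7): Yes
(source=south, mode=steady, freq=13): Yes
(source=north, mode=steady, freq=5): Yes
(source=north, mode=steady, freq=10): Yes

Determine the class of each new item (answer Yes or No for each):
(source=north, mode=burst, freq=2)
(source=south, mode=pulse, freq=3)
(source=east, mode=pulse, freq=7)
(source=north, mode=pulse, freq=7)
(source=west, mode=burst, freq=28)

The common property of the 'Yes' items is: freq ≤ 13. No 'No' item has it.

Yes, Yes, Yes, Yes, No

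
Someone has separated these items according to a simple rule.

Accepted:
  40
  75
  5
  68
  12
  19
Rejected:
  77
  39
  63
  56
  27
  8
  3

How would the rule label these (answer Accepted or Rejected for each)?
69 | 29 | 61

One predicate separates the groups cleanly: ≡ 5 (mod 7).
69 — 69 mod 7 = 6, hence Rejected. 29 — 29 mod 7 = 1, hence Rejected. 61 — 61 mod 7 = 5, hence Accepted.

Rejected, Rejected, Accepted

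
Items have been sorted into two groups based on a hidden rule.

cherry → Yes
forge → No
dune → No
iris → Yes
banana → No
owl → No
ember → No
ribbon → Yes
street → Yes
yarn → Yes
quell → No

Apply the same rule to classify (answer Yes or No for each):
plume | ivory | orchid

No, No, Yes

All 'Yes' examples share one property — even length AND contains 'r' — and every 'No' example lacks it.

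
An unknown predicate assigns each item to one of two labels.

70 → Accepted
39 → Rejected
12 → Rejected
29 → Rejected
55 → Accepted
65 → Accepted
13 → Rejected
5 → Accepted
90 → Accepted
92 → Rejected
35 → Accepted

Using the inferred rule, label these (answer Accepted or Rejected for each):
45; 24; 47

Looking at the examples, the only property every 'Accepted' case has and every 'Rejected' case lacks is: multiple of 5.

Accepted, Rejected, Rejected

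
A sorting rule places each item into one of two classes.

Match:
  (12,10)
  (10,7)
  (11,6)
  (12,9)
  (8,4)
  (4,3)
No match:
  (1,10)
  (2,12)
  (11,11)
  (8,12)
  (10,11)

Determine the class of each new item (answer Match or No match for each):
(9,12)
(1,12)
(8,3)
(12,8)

No match, No match, Match, Match

Comparing the two groups points to one rule — first > second.
(9,12): 9 < 12, does not pass → No match.
(1,12): 1 < 12, does not pass → No match.
(8,3): 8 > 3, passes → Match.
(12,8): 12 > 8, passes → Match.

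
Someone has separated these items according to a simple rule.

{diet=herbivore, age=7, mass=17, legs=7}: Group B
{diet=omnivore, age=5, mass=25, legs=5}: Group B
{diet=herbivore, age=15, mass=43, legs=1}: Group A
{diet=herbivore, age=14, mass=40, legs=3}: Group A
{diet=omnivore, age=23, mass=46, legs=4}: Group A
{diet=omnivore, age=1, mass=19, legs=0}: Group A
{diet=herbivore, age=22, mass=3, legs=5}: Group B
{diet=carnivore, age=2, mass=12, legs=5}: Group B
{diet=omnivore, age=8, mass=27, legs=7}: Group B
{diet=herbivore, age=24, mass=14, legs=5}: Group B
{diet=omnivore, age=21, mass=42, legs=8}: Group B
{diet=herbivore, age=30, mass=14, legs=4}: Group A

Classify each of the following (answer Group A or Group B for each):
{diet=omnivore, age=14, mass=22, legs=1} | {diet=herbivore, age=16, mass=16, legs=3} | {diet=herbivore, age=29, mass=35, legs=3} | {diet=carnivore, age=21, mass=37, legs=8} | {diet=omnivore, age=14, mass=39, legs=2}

The pattern is that an item is 'Group A' exactly when: legs ≤ 4.

Group A, Group A, Group A, Group B, Group A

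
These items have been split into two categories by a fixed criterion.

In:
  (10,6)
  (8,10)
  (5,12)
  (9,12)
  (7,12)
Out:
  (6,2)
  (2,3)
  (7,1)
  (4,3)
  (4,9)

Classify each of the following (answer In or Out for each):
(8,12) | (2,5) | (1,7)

In, Out, Out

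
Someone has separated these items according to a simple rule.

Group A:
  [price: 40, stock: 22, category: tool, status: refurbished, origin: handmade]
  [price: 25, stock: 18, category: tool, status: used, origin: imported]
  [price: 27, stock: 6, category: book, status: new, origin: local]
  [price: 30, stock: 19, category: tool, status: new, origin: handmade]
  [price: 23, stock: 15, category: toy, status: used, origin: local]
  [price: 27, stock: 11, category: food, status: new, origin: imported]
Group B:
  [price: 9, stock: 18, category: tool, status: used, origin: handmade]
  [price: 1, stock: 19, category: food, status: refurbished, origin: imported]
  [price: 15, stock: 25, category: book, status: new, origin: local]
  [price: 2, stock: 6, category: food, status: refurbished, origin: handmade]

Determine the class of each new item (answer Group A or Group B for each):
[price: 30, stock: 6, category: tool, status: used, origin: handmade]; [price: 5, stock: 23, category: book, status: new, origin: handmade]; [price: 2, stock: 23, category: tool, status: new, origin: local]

The rule appears to be: price ≥ 23.
[price: 30, stock: 6, category: tool, status: used, origin: handmade]: price = 30 — checks out, so Group A.
[price: 5, stock: 23, category: book, status: new, origin: handmade]: price = 5 — fails this test, so Group B.
[price: 2, stock: 23, category: tool, status: new, origin: local]: price = 2 — fails this test, so Group B.

Group A, Group B, Group B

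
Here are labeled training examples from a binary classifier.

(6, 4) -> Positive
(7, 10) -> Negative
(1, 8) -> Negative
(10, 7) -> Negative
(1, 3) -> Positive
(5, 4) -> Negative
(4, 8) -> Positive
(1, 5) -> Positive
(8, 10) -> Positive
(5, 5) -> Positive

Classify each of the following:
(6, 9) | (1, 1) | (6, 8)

Negative, Positive, Positive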